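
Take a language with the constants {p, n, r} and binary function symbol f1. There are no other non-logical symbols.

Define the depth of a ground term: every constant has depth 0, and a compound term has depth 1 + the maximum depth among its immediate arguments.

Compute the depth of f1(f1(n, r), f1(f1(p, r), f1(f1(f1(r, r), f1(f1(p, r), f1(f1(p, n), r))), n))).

7

depth(f1(n, r)) = 1 + max(0, 0) = 1
depth(f1(p, r)) = 1 + max(0, 0) = 1
depth(f1(r, r)) = 1 + max(0, 0) = 1
depth(f1(p, n)) = 1 + max(0, 0) = 1
depth(f1(f1(p, n), r)) = 1 + max(1, 0) = 2
depth(f1(f1(p, r), f1(f1(p, n), r))) = 1 + max(1, 2) = 3
depth(f1(f1(r, r), f1(f1(p, r), f1(f1(p, n), r)))) = 1 + max(1, 3) = 4
depth(f1(f1(f1(r, r), f1(f1(p, r), f1(f1(p, n), r))), n)) = 1 + max(4, 0) = 5
depth(f1(f1(p, r), f1(f1(f1(r, r), f1(f1(p, r), f1(f1(p, n), r))), n))) = 1 + max(1, 5) = 6
depth(f1(f1(n, r), f1(f1(p, r), f1(f1(f1(r, r), f1(f1(p, r), f1(f1(p, n), r))), n)))) = 1 + max(1, 6) = 7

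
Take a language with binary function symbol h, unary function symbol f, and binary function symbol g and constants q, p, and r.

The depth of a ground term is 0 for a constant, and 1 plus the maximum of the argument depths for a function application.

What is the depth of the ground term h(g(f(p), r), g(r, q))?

3

depth(f(p)) = 1 + depth(p) = 1 + 0 = 1
depth(g(f(p), r)) = 1 + max(1, 0) = 2
depth(g(r, q)) = 1 + max(0, 0) = 1
depth(h(g(f(p), r), g(r, q))) = 1 + max(2, 1) = 3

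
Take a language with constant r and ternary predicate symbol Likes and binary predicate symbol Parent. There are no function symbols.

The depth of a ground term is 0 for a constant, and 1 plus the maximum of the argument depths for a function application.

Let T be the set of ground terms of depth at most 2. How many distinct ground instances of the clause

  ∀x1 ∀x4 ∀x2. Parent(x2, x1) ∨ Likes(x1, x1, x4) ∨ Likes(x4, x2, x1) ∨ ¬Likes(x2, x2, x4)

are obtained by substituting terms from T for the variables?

Ground terms of depth ≤ 2:
  With no function symbols every ground term is a constant, so there is exactly 1 ground term at every depth bound.
  N_0 = 1
  N_1 = 1
  N_2 = 1
So there is exactly 1 ground term available for substitution.
The body mentions every one of the 3 quantified variables; since ground terms form a free algebra, no two substitutions collapse to the same formula.
Number of ground instances = 1^3 = 1.

1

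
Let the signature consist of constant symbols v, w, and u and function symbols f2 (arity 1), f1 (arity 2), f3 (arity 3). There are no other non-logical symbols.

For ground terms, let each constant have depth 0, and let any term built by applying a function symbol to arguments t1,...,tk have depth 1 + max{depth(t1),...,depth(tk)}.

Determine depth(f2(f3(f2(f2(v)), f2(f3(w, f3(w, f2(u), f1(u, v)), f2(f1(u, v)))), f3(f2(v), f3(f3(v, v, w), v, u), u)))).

depth(f2(v)) = 1 + depth(v) = 1 + 0 = 1
depth(f2(f2(v))) = 1 + depth(f2(v)) = 1 + 1 = 2
depth(f2(u)) = 1 + depth(u) = 1 + 0 = 1
depth(f1(u, v)) = 1 + max(0, 0) = 1
depth(f3(w, f2(u), f1(u, v))) = 1 + max(0, 1, 1) = 2
depth(f2(f1(u, v))) = 1 + depth(f1(u, v)) = 1 + 1 = 2
depth(f3(w, f3(w, f2(u), f1(u, v)), f2(f1(u, v)))) = 1 + max(0, 2, 2) = 3
depth(f2(f3(w, f3(w, f2(u), f1(u, v)), f2(f1(u, v))))) = 1 + depth(f3(w, f3(w, f2(u), f1(u, v)), f2(f1(u, v)))) = 1 + 3 = 4
depth(f3(v, v, w)) = 1 + max(0, 0, 0) = 1
depth(f3(f3(v, v, w), v, u)) = 1 + max(1, 0, 0) = 2
depth(f3(f2(v), f3(f3(v, v, w), v, u), u)) = 1 + max(1, 2, 0) = 3
depth(f3(f2(f2(v)), f2(f3(w, f3(w, f2(u), f1(u, v)), f2(f1(u, v)))), f3(f2(v), f3(f3(v, v, w), v, u), u))) = 1 + max(2, 4, 3) = 5
depth(f2(f3(f2(f2(v)), f2(f3(w, f3(w, f2(u), f1(u, v)), f2(f1(u, v)))), f3(f2(v), f3(f3(v, v, w), v, u), u)))) = 1 + depth(f3(f2(f2(v)), f2(f3(w, f3(w, f2(u), f1(u, v)), f2(f1(u, v)))), f3(f2(v), f3(f3(v, v, w), v, u), u))) = 1 + 5 = 6

6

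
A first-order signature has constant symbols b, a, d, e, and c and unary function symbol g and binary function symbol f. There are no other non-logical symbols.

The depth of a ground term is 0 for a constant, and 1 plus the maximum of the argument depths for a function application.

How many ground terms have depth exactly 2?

1230

Let N_k = |{terms of depth ≤ k}|. Then N_0 = 5 and N_k = 5 + N_{k-1} + N_{k-1}^2 for k ≥ 1 (one summand per function symbol, arity giving the exponent).
N_0 = 5
N_1 = 5 + 5 + 5^2 = 35
N_2 = 5 + 35 + 35^2 = 1265
Terms of depth exactly 2: N_2 − N_1 = 1265 − 35 = 1230.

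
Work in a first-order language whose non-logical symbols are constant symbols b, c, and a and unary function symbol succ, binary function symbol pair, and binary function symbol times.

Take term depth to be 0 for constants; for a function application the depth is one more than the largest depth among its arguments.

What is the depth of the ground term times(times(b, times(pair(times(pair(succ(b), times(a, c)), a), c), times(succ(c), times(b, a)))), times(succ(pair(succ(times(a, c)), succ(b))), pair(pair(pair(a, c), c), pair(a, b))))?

7

depth(succ(b)) = 1 + depth(b) = 1 + 0 = 1
depth(times(a, c)) = 1 + max(0, 0) = 1
depth(pair(succ(b), times(a, c))) = 1 + max(1, 1) = 2
depth(times(pair(succ(b), times(a, c)), a)) = 1 + max(2, 0) = 3
depth(pair(times(pair(succ(b), times(a, c)), a), c)) = 1 + max(3, 0) = 4
depth(succ(c)) = 1 + depth(c) = 1 + 0 = 1
depth(times(b, a)) = 1 + max(0, 0) = 1
depth(times(succ(c), times(b, a))) = 1 + max(1, 1) = 2
depth(times(pair(times(pair(succ(b), times(a, c)), a), c), times(succ(c), times(b, a)))) = 1 + max(4, 2) = 5
depth(times(b, times(pair(times(pair(succ(b), times(a, c)), a), c), times(succ(c), times(b, a))))) = 1 + max(0, 5) = 6
depth(succ(times(a, c))) = 1 + depth(times(a, c)) = 1 + 1 = 2
depth(pair(succ(times(a, c)), succ(b))) = 1 + max(2, 1) = 3
depth(succ(pair(succ(times(a, c)), succ(b)))) = 1 + depth(pair(succ(times(a, c)), succ(b))) = 1 + 3 = 4
depth(pair(a, c)) = 1 + max(0, 0) = 1
depth(pair(pair(a, c), c)) = 1 + max(1, 0) = 2
depth(pair(a, b)) = 1 + max(0, 0) = 1
depth(pair(pair(pair(a, c), c), pair(a, b))) = 1 + max(2, 1) = 3
depth(times(succ(pair(succ(times(a, c)), succ(b))), pair(pair(pair(a, c), c), pair(a, b)))) = 1 + max(4, 3) = 5
depth(times(times(b, times(pair(times(pair(succ(b), times(a, c)), a), c), times(succ(c), times(b, a)))), times(succ(pair(succ(times(a, c)), succ(b))), pair(pair(pair(a, c), c), pair(a, b))))) = 1 + max(6, 5) = 7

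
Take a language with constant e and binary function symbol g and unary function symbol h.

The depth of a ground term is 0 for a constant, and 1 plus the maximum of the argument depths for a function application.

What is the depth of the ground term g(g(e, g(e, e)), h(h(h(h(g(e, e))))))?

depth(g(e, e)) = 1 + max(0, 0) = 1
depth(g(e, g(e, e))) = 1 + max(0, 1) = 2
depth(h(g(e, e))) = 1 + depth(g(e, e)) = 1 + 1 = 2
depth(h(h(g(e, e)))) = 1 + depth(h(g(e, e))) = 1 + 2 = 3
depth(h(h(h(g(e, e))))) = 1 + depth(h(h(g(e, e)))) = 1 + 3 = 4
depth(h(h(h(h(g(e, e)))))) = 1 + depth(h(h(h(g(e, e))))) = 1 + 4 = 5
depth(g(g(e, g(e, e)), h(h(h(h(g(e, e))))))) = 1 + max(2, 5) = 6

6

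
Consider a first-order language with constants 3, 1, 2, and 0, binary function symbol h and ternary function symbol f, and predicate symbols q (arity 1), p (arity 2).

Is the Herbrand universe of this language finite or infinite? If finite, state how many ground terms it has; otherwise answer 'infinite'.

infinite

The signature has at least one function symbol (h, arity 2) and at least one constant (3).
Iterating h gives infinitely many distinct ground terms: 3, h(3, 3), h(h(3, 3), h(3, 3)), ...
So the Herbrand universe is infinite.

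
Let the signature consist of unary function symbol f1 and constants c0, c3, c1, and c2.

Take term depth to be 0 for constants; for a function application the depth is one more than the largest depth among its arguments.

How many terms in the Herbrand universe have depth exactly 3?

4

Let N_k count ground terms of depth at most k. Each non-constant term of depth ≤ k is some function symbol applied to depth-≤(k−1) arguments, giving N_k = 4 + N_{k-1}.
N_0 = 4
N_1 = 4 + 4 = 8
N_2 = 4 + 8 = 12
N_3 = 4 + 12 = 16
Terms of depth exactly 3: N_3 − N_2 = 16 − 12 = 4.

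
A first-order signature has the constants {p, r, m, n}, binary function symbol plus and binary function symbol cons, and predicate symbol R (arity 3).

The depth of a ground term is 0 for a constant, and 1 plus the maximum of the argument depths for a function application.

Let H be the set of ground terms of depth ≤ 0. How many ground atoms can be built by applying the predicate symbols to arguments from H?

First count ground terms of depth ≤ 0.
If N_k denotes the number of depth-≤k ground terms, the 4 constants give N_0 = 4, and each function symbol of arity r contributes N_{k-1}^r new terms at level k: N_k = 4 + N_{k-1}^2 + N_{k-1}^2.
N_0 = 4
Explicitly: p, r, m, n.
So |H| = 4.
A ground atom is a predicate applied to a tuple of terms from H, so the count is the sum over predicates of |H|^arity:
  R: 4^3 = 64
Total ground atoms: 64.

64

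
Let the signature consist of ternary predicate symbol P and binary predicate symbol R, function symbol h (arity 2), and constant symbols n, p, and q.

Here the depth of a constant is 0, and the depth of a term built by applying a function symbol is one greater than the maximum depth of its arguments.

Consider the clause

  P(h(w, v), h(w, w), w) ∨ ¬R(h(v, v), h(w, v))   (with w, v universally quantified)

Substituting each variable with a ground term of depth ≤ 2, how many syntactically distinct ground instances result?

21609

Ground terms of depth ≤ 2:
  Write N_k for the number of ground terms of depth ≤ k. A term of depth ≤ k is either a constant or a function symbol applied to arguments of depth ≤ k−1, so N_k = 3 + N_{k-1}^2.
  N_0 = 3
  N_1 = 3 + 3^2 = 12
  N_2 = 3 + 12^2 = 147
So there are 147 ground terms available for substitution.
The clause has 2 distinct variables (w, v), each appearing in the body. In the free term algebra distinct substitutions yield syntactically distinct ground instances.
Number of ground instances = 147^2 = 21609.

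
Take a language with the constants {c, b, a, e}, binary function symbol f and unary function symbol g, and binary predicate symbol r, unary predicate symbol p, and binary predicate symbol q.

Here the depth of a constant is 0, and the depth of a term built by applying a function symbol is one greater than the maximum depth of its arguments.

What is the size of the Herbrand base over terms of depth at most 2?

730236

First count ground terms of depth ≤ 2.
Count level by level. With function symbols f/2, g/1, the terms of depth ≤ k are the 4 constants together with each function applied to depth-≤(k−1) tuples, so N_k = 4 + N_{k-1}^2 + N_{k-1}.
N_0 = 4
N_1 = 4 + 4^2 + 4 = 24
N_2 = 4 + 24^2 + 24 = 604
So |H| = 604.
For each predicate symbol, the number of ground atoms is |H| raised to its arity; summing:
  r: 604^2 = 364816;  p: 604;  q: 604^2 = 364816
Total ground atoms: 364816 + 604 + 364816 = 730236.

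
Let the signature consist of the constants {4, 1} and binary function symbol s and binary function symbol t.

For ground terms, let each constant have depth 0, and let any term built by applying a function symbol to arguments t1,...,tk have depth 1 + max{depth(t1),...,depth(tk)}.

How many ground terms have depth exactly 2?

192

Let N_k count ground terms of depth at most k. Each non-constant term of depth ≤ k is some function symbol applied to depth-≤(k−1) arguments, giving N_k = 2 + N_{k-1}^2 + N_{k-1}^2.
N_0 = 2
N_1 = 2 + 2^2 + 2^2 = 10
N_2 = 2 + 10^2 + 10^2 = 202
Terms of depth exactly 2: N_2 − N_1 = 202 − 10 = 192.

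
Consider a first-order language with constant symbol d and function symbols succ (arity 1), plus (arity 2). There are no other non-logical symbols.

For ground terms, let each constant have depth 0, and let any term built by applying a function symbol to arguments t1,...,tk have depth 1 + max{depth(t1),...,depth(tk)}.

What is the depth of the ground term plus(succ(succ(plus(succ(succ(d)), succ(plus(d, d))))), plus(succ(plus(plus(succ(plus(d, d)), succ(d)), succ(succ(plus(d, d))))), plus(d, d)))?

7

depth(succ(d)) = 1 + depth(d) = 1 + 0 = 1
depth(succ(succ(d))) = 1 + depth(succ(d)) = 1 + 1 = 2
depth(plus(d, d)) = 1 + max(0, 0) = 1
depth(succ(plus(d, d))) = 1 + depth(plus(d, d)) = 1 + 1 = 2
depth(plus(succ(succ(d)), succ(plus(d, d)))) = 1 + max(2, 2) = 3
depth(succ(plus(succ(succ(d)), succ(plus(d, d))))) = 1 + depth(plus(succ(succ(d)), succ(plus(d, d)))) = 1 + 3 = 4
depth(succ(succ(plus(succ(succ(d)), succ(plus(d, d)))))) = 1 + depth(succ(plus(succ(succ(d)), succ(plus(d, d))))) = 1 + 4 = 5
depth(plus(succ(plus(d, d)), succ(d))) = 1 + max(2, 1) = 3
depth(succ(succ(plus(d, d)))) = 1 + depth(succ(plus(d, d))) = 1 + 2 = 3
depth(plus(plus(succ(plus(d, d)), succ(d)), succ(succ(plus(d, d))))) = 1 + max(3, 3) = 4
depth(succ(plus(plus(succ(plus(d, d)), succ(d)), succ(succ(plus(d, d)))))) = 1 + depth(plus(plus(succ(plus(d, d)), succ(d)), succ(succ(plus(d, d))))) = 1 + 4 = 5
depth(plus(succ(plus(plus(succ(plus(d, d)), succ(d)), succ(succ(plus(d, d))))), plus(d, d))) = 1 + max(5, 1) = 6
depth(plus(succ(succ(plus(succ(succ(d)), succ(plus(d, d))))), plus(succ(plus(plus(succ(plus(d, d)), succ(d)), succ(succ(plus(d, d))))), plus(d, d)))) = 1 + max(5, 6) = 7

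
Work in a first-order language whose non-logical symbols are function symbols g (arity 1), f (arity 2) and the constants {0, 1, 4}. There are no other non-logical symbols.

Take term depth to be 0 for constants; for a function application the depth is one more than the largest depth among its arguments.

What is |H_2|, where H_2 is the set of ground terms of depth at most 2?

243

If N_k denotes the number of depth-≤k ground terms, the 3 constants give N_0 = 3, and each function symbol of arity r contributes N_{k-1}^r new terms at level k: N_k = 3 + N_{k-1} + N_{k-1}^2.
N_0 = 3
N_1 = 3 + 3 + 3^2 = 15
N_2 = 3 + 15 + 15^2 = 243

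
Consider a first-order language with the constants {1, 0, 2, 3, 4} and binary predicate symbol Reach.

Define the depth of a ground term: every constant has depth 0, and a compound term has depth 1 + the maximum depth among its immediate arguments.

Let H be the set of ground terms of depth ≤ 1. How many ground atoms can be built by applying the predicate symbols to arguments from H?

First count ground terms of depth ≤ 1.
With no function symbols every ground term is a constant, so there are exactly 5 ground terms at every depth bound.
N_0 = 5
N_1 = 5
Explicitly: 1, 0, 2, 3, 4.
So |H| = 5.
Ground atoms are formed by filling each argument slot of a predicate with a term from H, so an r-ary predicate gives |H|^r atoms:
  Reach: 5^2 = 25
Total ground atoms: 25.

25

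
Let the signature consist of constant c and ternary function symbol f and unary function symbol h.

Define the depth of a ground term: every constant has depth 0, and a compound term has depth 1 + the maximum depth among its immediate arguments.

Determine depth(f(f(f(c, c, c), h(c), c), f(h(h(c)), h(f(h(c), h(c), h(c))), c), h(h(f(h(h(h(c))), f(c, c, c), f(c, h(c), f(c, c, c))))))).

7

depth(f(c, c, c)) = 1 + max(0, 0, 0) = 1
depth(h(c)) = 1 + depth(c) = 1 + 0 = 1
depth(f(f(c, c, c), h(c), c)) = 1 + max(1, 1, 0) = 2
depth(h(h(c))) = 1 + depth(h(c)) = 1 + 1 = 2
depth(f(h(c), h(c), h(c))) = 1 + max(1, 1, 1) = 2
depth(h(f(h(c), h(c), h(c)))) = 1 + depth(f(h(c), h(c), h(c))) = 1 + 2 = 3
depth(f(h(h(c)), h(f(h(c), h(c), h(c))), c)) = 1 + max(2, 3, 0) = 4
depth(h(h(h(c)))) = 1 + depth(h(h(c))) = 1 + 2 = 3
depth(f(c, h(c), f(c, c, c))) = 1 + max(0, 1, 1) = 2
depth(f(h(h(h(c))), f(c, c, c), f(c, h(c), f(c, c, c)))) = 1 + max(3, 1, 2) = 4
depth(h(f(h(h(h(c))), f(c, c, c), f(c, h(c), f(c, c, c))))) = 1 + depth(f(h(h(h(c))), f(c, c, c), f(c, h(c), f(c, c, c)))) = 1 + 4 = 5
depth(h(h(f(h(h(h(c))), f(c, c, c), f(c, h(c), f(c, c, c)))))) = 1 + depth(h(f(h(h(h(c))), f(c, c, c), f(c, h(c), f(c, c, c))))) = 1 + 5 = 6
depth(f(f(f(c, c, c), h(c), c), f(h(h(c)), h(f(h(c), h(c), h(c))), c), h(h(f(h(h(h(c))), f(c, c, c), f(c, h(c), f(c, c, c))))))) = 1 + max(2, 4, 6) = 7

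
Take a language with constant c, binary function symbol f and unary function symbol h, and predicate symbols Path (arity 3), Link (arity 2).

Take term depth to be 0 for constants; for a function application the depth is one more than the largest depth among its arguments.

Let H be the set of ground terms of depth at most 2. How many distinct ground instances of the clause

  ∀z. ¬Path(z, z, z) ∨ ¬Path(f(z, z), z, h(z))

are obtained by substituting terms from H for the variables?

Ground terms of depth ≤ 2:
  Let N_k count ground terms of depth at most k. Each non-constant term of depth ≤ k is some function symbol applied to depth-≤(k−1) arguments, giving N_k = 1 + N_{k-1}^2 + N_{k-1}.
  N_0 = 1
  N_1 = 1 + 1^2 + 1 = 3
  N_2 = 1 + 3^2 + 3 = 13
So there are 13 ground terms available for substitution.
The variable z ranges independently over the available ground terms, and distinct assignments produce distinct instances.
Number of ground instances = 13.

13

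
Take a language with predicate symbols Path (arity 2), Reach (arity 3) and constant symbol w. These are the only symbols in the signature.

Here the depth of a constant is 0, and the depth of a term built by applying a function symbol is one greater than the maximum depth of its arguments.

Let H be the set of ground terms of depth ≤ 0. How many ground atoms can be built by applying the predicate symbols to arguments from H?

First count ground terms of depth ≤ 0.
With no function symbols every ground term is a constant, so there is exactly 1 ground term at every depth bound.
N_0 = 1
Explicitly: w.
So |H| = 1.
A ground atom is a predicate applied to a tuple of terms from H, so the count is the sum over predicates of |H|^arity:
  Path: 1^2 = 1;  Reach: 1^3 = 1
Total ground atoms: 1 + 1 = 2.

2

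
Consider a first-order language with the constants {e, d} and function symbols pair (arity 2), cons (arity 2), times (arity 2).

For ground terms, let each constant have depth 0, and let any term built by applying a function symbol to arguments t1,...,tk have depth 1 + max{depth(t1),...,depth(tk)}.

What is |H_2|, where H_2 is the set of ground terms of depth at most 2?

590

If N_k denotes the number of depth-≤k ground terms, the 2 constants give N_0 = 2, and each function symbol of arity r contributes N_{k-1}^r new terms at level k: N_k = 2 + N_{k-1}^2 + N_{k-1}^2 + N_{k-1}^2.
N_0 = 2
N_1 = 2 + 2^2 + 2^2 + 2^2 = 14
N_2 = 2 + 14^2 + 14^2 + 14^2 = 590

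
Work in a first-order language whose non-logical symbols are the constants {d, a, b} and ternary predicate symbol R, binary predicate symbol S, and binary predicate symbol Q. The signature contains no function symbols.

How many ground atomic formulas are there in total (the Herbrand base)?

With no function symbols, the Herbrand universe is just the 3 constants.
Ground atoms per predicate: R: 3^3 = 27, S: 3^2 = 9, Q: 3^2 = 9.
Herbrand base size = 27 + 9 + 9 = 45.

45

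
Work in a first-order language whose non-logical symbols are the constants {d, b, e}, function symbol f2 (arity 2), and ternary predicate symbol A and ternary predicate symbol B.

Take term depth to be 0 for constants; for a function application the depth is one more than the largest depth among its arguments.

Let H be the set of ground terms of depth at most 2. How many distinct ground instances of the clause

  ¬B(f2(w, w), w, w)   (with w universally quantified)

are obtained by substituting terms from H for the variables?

Ground terms of depth ≤ 2:
  Let N_k count ground terms of depth at most k. Each non-constant term of depth ≤ k is some function symbol applied to depth-≤(k−1) arguments, giving N_k = 3 + N_{k-1}^2.
  N_0 = 3
  N_1 = 3 + 3^2 = 12
  N_2 = 3 + 12^2 = 147
So there are 147 ground terms available for substitution.
The body mentions the single quantified variable w; since ground terms form a free algebra, no two substitutions collapse to the same formula.
Number of ground instances = 147.

147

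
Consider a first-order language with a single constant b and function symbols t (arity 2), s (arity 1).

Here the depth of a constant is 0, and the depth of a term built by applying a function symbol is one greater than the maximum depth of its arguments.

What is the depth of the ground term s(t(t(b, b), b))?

3

depth(t(b, b)) = 1 + max(0, 0) = 1
depth(t(t(b, b), b)) = 1 + max(1, 0) = 2
depth(s(t(t(b, b), b))) = 1 + depth(t(t(b, b), b)) = 1 + 2 = 3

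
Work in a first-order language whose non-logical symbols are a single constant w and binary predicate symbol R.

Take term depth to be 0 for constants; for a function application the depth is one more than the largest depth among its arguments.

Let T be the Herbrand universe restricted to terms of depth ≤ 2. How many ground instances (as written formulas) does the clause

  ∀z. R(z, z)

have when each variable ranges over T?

Ground terms of depth ≤ 2:
  With no function symbols every ground term is a constant, so there is exactly 1 ground term at every depth bound.
  N_0 = 1
  N_1 = 1
  N_2 = 1
So there is exactly 1 ground term available for substitution.
There is 1 variable to instantiate (z),  occurring in at least one literal, so different choices give different ground instances.
Number of ground instances = 1.

1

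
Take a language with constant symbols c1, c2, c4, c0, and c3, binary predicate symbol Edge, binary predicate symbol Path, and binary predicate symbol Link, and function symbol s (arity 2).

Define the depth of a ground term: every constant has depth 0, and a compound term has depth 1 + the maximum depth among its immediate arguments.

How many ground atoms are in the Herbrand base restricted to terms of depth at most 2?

First count ground terms of depth ≤ 2.
Let N_k = |{terms of depth ≤ k}|. Then N_0 = 5 and N_k = 5 + N_{k-1}^2 for k ≥ 1 (one summand per function symbol, arity giving the exponent).
N_0 = 5
N_1 = 5 + 5^2 = 30
N_2 = 5 + 30^2 = 905
So |H| = 905.
Each predicate of arity r yields |H|^r ground atoms (one per choice of an r-tuple from H):
  Edge: 905^2 = 819025;  Path: 905^2 = 819025;  Link: 905^2 = 819025
Total ground atoms: 819025 + 819025 + 819025 = 2457075.

2457075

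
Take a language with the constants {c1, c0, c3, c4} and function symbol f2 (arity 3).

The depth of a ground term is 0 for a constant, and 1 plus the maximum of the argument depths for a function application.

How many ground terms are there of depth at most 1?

68

If N_k denotes the number of depth-≤k ground terms, the 4 constants give N_0 = 4, and each function symbol of arity r contributes N_{k-1}^r new terms at level k: N_k = 4 + N_{k-1}^3.
N_0 = 4
N_1 = 4 + 4^3 = 68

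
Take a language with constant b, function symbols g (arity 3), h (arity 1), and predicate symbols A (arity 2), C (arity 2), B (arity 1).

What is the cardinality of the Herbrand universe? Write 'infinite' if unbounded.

The signature has at least one function symbol (g, arity 3) and at least one constant (b).
Iterating g gives infinitely many distinct ground terms: b, g(b, b, b), g(g(b, b, b), g(b, b, b), g(b, b, b)), ...
So the Herbrand universe is infinite.

infinite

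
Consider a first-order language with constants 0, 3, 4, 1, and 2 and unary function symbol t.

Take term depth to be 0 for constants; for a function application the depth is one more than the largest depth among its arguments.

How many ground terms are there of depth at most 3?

20

Count level by level. With function symbols t/1, the terms of depth ≤ k are the 5 constants together with each function applied to depth-≤(k−1) tuples, so N_k = 5 + N_{k-1}.
N_0 = 5
N_1 = 5 + 5 = 10
N_2 = 5 + 10 = 15
N_3 = 5 + 15 = 20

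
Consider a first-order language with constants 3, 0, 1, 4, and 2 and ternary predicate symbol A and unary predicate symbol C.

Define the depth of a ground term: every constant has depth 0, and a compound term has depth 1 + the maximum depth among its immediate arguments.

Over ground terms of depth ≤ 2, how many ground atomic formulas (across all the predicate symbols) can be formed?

130

First count ground terms of depth ≤ 2.
With no function symbols every ground term is a constant, so there are exactly 5 ground terms at every depth bound.
N_0 = 5
N_1 = 5
N_2 = 5
So |H| = 5.
A ground atom is a predicate applied to a tuple of terms from H, so the count is the sum over predicates of |H|^arity:
  A: 5^3 = 125;  C: 5
Total ground atoms: 125 + 5 = 130.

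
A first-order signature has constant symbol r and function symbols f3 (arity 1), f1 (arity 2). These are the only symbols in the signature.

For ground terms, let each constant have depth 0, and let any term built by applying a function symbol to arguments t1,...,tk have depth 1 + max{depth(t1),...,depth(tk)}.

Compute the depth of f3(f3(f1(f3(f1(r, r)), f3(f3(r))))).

5

depth(f1(r, r)) = 1 + max(0, 0) = 1
depth(f3(f1(r, r))) = 1 + depth(f1(r, r)) = 1 + 1 = 2
depth(f3(r)) = 1 + depth(r) = 1 + 0 = 1
depth(f3(f3(r))) = 1 + depth(f3(r)) = 1 + 1 = 2
depth(f1(f3(f1(r, r)), f3(f3(r)))) = 1 + max(2, 2) = 3
depth(f3(f1(f3(f1(r, r)), f3(f3(r))))) = 1 + depth(f1(f3(f1(r, r)), f3(f3(r)))) = 1 + 3 = 4
depth(f3(f3(f1(f3(f1(r, r)), f3(f3(r)))))) = 1 + depth(f3(f1(f3(f1(r, r)), f3(f3(r))))) = 1 + 4 = 5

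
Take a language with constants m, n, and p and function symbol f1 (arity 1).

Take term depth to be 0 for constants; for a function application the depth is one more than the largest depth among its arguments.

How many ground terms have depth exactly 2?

3

Let N_k = |{terms of depth ≤ k}|. Then N_0 = 3 and N_k = 3 + N_{k-1} for k ≥ 1 (one summand per function symbol, arity giving the exponent).
N_0 = 3
N_1 = 3 + 3 = 6
N_2 = 3 + 6 = 9
Terms of depth exactly 2: N_2 − N_1 = 9 − 6 = 3.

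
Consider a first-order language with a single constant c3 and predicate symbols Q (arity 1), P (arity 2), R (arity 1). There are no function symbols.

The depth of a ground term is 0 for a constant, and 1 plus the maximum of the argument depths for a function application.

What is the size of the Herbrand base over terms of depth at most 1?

First count ground terms of depth ≤ 1.
With no function symbols every ground term is a constant, so there is exactly 1 ground term at every depth bound.
N_0 = 1
N_1 = 1
Explicitly: c3.
So |H| = 1.
For each predicate symbol, the number of ground atoms is |H| raised to its arity; summing:
  Q: 1;  P: 1^2 = 1;  R: 1
Total ground atoms: 1 + 1 + 1 = 3.

3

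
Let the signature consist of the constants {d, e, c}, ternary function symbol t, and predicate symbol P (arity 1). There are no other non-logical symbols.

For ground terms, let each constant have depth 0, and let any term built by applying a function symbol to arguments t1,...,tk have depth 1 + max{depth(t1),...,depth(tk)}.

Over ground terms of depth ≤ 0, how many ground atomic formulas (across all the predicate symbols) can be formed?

First count ground terms of depth ≤ 0.
If N_k denotes the number of depth-≤k ground terms, the 3 constants give N_0 = 3, and each function symbol of arity r contributes N_{k-1}^r new terms at level k: N_k = 3 + N_{k-1}^3.
N_0 = 3
Explicitly: d, e, c.
So |H| = 3.
A ground atom is a predicate applied to a tuple of terms from H, so the count is the sum over predicates of |H|^arity:
  P: 3
Total ground atoms: 3.

3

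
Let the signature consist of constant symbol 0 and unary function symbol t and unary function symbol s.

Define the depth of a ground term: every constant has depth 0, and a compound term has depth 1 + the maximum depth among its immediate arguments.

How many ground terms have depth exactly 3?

8

Write N_k for the number of ground terms of depth ≤ k. A term of depth ≤ k is either a constant or a function symbol applied to arguments of depth ≤ k−1, so N_k = 1 + N_{k-1} + N_{k-1}.
N_0 = 1
N_1 = 1 + 1 + 1 = 3
N_2 = 1 + 3 + 3 = 7
N_3 = 1 + 7 + 7 = 15
Terms of depth exactly 3: N_3 − N_2 = 15 − 7 = 8.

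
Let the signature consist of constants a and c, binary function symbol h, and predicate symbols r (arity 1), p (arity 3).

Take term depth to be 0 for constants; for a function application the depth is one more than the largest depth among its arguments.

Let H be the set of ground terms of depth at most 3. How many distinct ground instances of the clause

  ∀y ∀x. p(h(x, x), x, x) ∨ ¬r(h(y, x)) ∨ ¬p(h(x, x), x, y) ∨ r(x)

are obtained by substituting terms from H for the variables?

Ground terms of depth ≤ 3:
  Count level by level. With function symbols h/2, the terms of depth ≤ k are the 2 constants together with each function applied to depth-≤(k−1) tuples, so N_k = 2 + N_{k-1}^2.
  N_0 = 2
  N_1 = 2 + 2^2 = 6
  N_2 = 2 + 6^2 = 38
  N_3 = 2 + 38^2 = 1446
So there are 1446 ground terms available for substitution.
The body mentions every one of the 2 quantified variables; since ground terms form a free algebra, no two substitutions collapse to the same formula.
Number of ground instances = 1446^2 = 2090916.

2090916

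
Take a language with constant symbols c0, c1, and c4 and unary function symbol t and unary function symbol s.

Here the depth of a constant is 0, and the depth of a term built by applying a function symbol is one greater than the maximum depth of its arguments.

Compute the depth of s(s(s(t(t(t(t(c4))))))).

depth(t(c4)) = 1 + depth(c4) = 1 + 0 = 1
depth(t(t(c4))) = 1 + depth(t(c4)) = 1 + 1 = 2
depth(t(t(t(c4)))) = 1 + depth(t(t(c4))) = 1 + 2 = 3
depth(t(t(t(t(c4))))) = 1 + depth(t(t(t(c4)))) = 1 + 3 = 4
depth(s(t(t(t(t(c4)))))) = 1 + depth(t(t(t(t(c4))))) = 1 + 4 = 5
depth(s(s(t(t(t(t(c4))))))) = 1 + depth(s(t(t(t(t(c4)))))) = 1 + 5 = 6
depth(s(s(s(t(t(t(t(c4)))))))) = 1 + depth(s(s(t(t(t(t(c4))))))) = 1 + 6 = 7

7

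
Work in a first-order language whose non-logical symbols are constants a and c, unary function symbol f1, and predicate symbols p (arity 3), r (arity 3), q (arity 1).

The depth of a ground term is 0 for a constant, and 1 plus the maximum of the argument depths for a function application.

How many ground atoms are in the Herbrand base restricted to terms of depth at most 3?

First count ground terms of depth ≤ 3.
If N_k denotes the number of depth-≤k ground terms, the 2 constants give N_0 = 2, and each function symbol of arity r contributes N_{k-1}^r new terms at level k: N_k = 2 + N_{k-1}.
N_0 = 2
N_1 = 2 + 2 = 4
N_2 = 2 + 4 = 6
N_3 = 2 + 6 = 8
Explicitly: a, c, f1(a), f1(c), f1(f1(a)), f1(f1(c)), f1(f1(f1(a))), f1(f1(f1(c))).
So |H| = 8.
Each predicate of arity r yields |H|^r ground atoms (one per choice of an r-tuple from H):
  p: 8^3 = 512;  r: 8^3 = 512;  q: 8
Total ground atoms: 512 + 512 + 8 = 1032.

1032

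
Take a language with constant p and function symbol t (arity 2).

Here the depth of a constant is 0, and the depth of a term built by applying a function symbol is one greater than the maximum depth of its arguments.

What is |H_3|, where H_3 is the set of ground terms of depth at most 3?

Let N_k count ground terms of depth at most k. Each non-constant term of depth ≤ k is some function symbol applied to depth-≤(k−1) arguments, giving N_k = 1 + N_{k-1}^2.
N_0 = 1
N_1 = 1 + 1^2 = 2
N_2 = 1 + 2^2 = 5
N_3 = 1 + 5^2 = 26

26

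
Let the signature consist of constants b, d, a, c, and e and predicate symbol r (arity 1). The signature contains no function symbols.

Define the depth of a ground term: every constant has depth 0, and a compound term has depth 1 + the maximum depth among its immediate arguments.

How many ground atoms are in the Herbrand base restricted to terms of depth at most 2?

First count ground terms of depth ≤ 2.
With no function symbols every ground term is a constant, so there are exactly 5 ground terms at every depth bound.
N_0 = 5
N_1 = 5
N_2 = 5
So |H| = 5.
A ground atom is a predicate applied to a tuple of terms from H, so the count is the sum over predicates of |H|^arity:
  r: 5
Total ground atoms: 5.

5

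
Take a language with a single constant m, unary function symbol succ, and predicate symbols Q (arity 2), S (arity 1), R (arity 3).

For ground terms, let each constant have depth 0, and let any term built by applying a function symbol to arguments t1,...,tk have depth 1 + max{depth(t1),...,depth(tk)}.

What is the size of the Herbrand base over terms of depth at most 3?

84

First count ground terms of depth ≤ 3.
Count level by level. With function symbols succ/1, the terms of depth ≤ k are the 1 constant together with each function applied to depth-≤(k−1) tuples, so N_k = 1 + N_{k-1}.
N_0 = 1
N_1 = 1 + 1 = 2
N_2 = 1 + 2 = 3
N_3 = 1 + 3 = 4
Explicitly: m, succ(m), succ(succ(m)), succ(succ(succ(m))).
So |H| = 4.
For each predicate symbol, the number of ground atoms is |H| raised to its arity; summing:
  Q: 4^2 = 16;  S: 4;  R: 4^3 = 64
Total ground atoms: 16 + 4 + 64 = 84.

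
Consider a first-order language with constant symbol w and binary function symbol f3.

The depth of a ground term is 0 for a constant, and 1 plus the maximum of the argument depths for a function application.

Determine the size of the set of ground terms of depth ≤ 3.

26

Let N_k count ground terms of depth at most k. Each non-constant term of depth ≤ k is some function symbol applied to depth-≤(k−1) arguments, giving N_k = 1 + N_{k-1}^2.
N_0 = 1
N_1 = 1 + 1^2 = 2
N_2 = 1 + 2^2 = 5
N_3 = 1 + 5^2 = 26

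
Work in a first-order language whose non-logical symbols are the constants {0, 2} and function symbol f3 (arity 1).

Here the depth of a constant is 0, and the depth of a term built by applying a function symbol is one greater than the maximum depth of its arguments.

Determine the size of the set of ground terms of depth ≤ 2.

6

Write N_k for the number of ground terms of depth ≤ k. A term of depth ≤ k is either a constant or a function symbol applied to arguments of depth ≤ k−1, so N_k = 2 + N_{k-1}.
N_0 = 2
N_1 = 2 + 2 = 4
N_2 = 2 + 4 = 6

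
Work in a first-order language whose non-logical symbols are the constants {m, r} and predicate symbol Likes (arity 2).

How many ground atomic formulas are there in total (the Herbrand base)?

4

With no function symbols, the Herbrand universe is just the 2 constants.
Ground atoms per predicate: Likes: 2^2 = 4.
Herbrand base size = 4 = 4.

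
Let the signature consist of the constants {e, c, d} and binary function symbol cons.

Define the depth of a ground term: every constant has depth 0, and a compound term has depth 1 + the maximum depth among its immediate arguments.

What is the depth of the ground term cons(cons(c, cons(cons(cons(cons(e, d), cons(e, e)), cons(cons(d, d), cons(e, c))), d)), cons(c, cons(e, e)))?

depth(cons(e, d)) = 1 + max(0, 0) = 1
depth(cons(e, e)) = 1 + max(0, 0) = 1
depth(cons(cons(e, d), cons(e, e))) = 1 + max(1, 1) = 2
depth(cons(d, d)) = 1 + max(0, 0) = 1
depth(cons(e, c)) = 1 + max(0, 0) = 1
depth(cons(cons(d, d), cons(e, c))) = 1 + max(1, 1) = 2
depth(cons(cons(cons(e, d), cons(e, e)), cons(cons(d, d), cons(e, c)))) = 1 + max(2, 2) = 3
depth(cons(cons(cons(cons(e, d), cons(e, e)), cons(cons(d, d), cons(e, c))), d)) = 1 + max(3, 0) = 4
depth(cons(c, cons(cons(cons(cons(e, d), cons(e, e)), cons(cons(d, d), cons(e, c))), d))) = 1 + max(0, 4) = 5
depth(cons(c, cons(e, e))) = 1 + max(0, 1) = 2
depth(cons(cons(c, cons(cons(cons(cons(e, d), cons(e, e)), cons(cons(d, d), cons(e, c))), d)), cons(c, cons(e, e)))) = 1 + max(5, 2) = 6

6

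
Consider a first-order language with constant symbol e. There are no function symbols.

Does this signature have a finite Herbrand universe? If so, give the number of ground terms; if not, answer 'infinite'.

There are no function symbols, so the only ground term is the single constant.
The Herbrand universe is {e}, finite with 1 element.

1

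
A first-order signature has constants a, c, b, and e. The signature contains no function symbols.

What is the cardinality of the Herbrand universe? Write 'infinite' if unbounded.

4

There are no function symbols, so every ground term is one of the 4 constants.
The Herbrand universe is {a, c, b, e}, which is finite with 4 elements.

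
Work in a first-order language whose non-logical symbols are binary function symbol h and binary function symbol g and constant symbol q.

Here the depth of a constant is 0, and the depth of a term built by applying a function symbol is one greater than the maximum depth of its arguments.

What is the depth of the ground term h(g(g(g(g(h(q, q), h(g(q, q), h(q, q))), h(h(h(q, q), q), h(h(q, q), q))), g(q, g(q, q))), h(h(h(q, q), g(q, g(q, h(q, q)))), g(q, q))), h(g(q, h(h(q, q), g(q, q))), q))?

depth(h(q, q)) = 1 + max(0, 0) = 1
depth(g(q, q)) = 1 + max(0, 0) = 1
depth(h(g(q, q), h(q, q))) = 1 + max(1, 1) = 2
depth(g(h(q, q), h(g(q, q), h(q, q)))) = 1 + max(1, 2) = 3
depth(h(h(q, q), q)) = 1 + max(1, 0) = 2
depth(h(h(h(q, q), q), h(h(q, q), q))) = 1 + max(2, 2) = 3
depth(g(g(h(q, q), h(g(q, q), h(q, q))), h(h(h(q, q), q), h(h(q, q), q)))) = 1 + max(3, 3) = 4
depth(g(q, g(q, q))) = 1 + max(0, 1) = 2
depth(g(g(g(h(q, q), h(g(q, q), h(q, q))), h(h(h(q, q), q), h(h(q, q), q))), g(q, g(q, q)))) = 1 + max(4, 2) = 5
depth(g(q, h(q, q))) = 1 + max(0, 1) = 2
depth(g(q, g(q, h(q, q)))) = 1 + max(0, 2) = 3
depth(h(h(q, q), g(q, g(q, h(q, q))))) = 1 + max(1, 3) = 4
depth(h(h(h(q, q), g(q, g(q, h(q, q)))), g(q, q))) = 1 + max(4, 1) = 5
depth(g(g(g(g(h(q, q), h(g(q, q), h(q, q))), h(h(h(q, q), q), h(h(q, q), q))), g(q, g(q, q))), h(h(h(q, q), g(q, g(q, h(q, q)))), g(q, q)))) = 1 + max(5, 5) = 6
depth(h(h(q, q), g(q, q))) = 1 + max(1, 1) = 2
depth(g(q, h(h(q, q), g(q, q)))) = 1 + max(0, 2) = 3
depth(h(g(q, h(h(q, q), g(q, q))), q)) = 1 + max(3, 0) = 4
depth(h(g(g(g(g(h(q, q), h(g(q, q), h(q, q))), h(h(h(q, q), q), h(h(q, q), q))), g(q, g(q, q))), h(h(h(q, q), g(q, g(q, h(q, q)))), g(q, q))), h(g(q, h(h(q, q), g(q, q))), q))) = 1 + max(6, 4) = 7

7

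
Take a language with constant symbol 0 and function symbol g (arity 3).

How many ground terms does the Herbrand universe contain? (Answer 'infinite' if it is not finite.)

infinite

The signature has at least one function symbol (g, arity 3) and at least one constant (0).
Iterating g gives infinitely many distinct ground terms: 0, g(0, 0, 0), g(g(0, 0, 0), g(0, 0, 0), g(0, 0, 0)), ...
So the Herbrand universe is infinite.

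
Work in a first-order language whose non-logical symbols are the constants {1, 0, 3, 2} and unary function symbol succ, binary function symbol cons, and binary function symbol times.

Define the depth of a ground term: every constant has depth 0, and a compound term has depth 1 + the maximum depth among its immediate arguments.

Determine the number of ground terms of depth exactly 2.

3204

Write N_k for the number of ground terms of depth ≤ k. A term of depth ≤ k is either a constant or a function symbol applied to arguments of depth ≤ k−1, so N_k = 4 + N_{k-1} + N_{k-1}^2 + N_{k-1}^2.
N_0 = 4
N_1 = 4 + 4 + 4^2 + 4^2 = 40
N_2 = 4 + 40 + 40^2 + 40^2 = 3244
Terms of depth exactly 2: N_2 − N_1 = 3244 − 40 = 3204.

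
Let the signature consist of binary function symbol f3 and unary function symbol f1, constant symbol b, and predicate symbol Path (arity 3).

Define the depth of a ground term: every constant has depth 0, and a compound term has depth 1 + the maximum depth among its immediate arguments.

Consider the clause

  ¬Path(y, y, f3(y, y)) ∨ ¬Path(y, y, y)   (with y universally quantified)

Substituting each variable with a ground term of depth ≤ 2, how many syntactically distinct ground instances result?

Ground terms of depth ≤ 2:
  Count level by level. With function symbols f3/2, f1/1, the terms of depth ≤ k are the 1 constant together with each function applied to depth-≤(k−1) tuples, so N_k = 1 + N_{k-1}^2 + N_{k-1}.
  N_0 = 1
  N_1 = 1 + 1^2 + 1 = 3
  N_2 = 1 + 3^2 + 3 = 13
So there are 13 ground terms available for substitution.
There is 1 variable to instantiate (y),  occurring in at least one literal, so different choices give different ground instances.
Number of ground instances = 13.

13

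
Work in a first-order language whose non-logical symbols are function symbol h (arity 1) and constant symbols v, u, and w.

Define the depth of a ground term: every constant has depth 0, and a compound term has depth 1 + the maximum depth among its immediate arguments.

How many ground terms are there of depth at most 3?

Let N_k = |{terms of depth ≤ k}|. Then N_0 = 3 and N_k = 3 + N_{k-1} for k ≥ 1 (one summand per function symbol, arity giving the exponent).
N_0 = 3
N_1 = 3 + 3 = 6
N_2 = 3 + 6 = 9
N_3 = 3 + 9 = 12

12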